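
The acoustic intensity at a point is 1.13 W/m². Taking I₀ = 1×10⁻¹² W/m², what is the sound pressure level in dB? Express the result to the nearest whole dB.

I/I₀ = 1.13/10⁻¹² = 1.13×10^12, and L = 10·log₁₀(I/I₀).
L = 10·(0.0531 + 12) = 120.53 dB.

121 dB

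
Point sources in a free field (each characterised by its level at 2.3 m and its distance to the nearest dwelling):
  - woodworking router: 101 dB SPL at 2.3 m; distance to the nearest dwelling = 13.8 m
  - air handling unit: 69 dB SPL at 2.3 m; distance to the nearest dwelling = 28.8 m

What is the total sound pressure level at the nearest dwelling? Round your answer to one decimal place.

Propagate each source to the receiver with L = L_ref − 20·log₁₀(r/r_ref), then add intensities.
woodworking router: 101 − 20·log₁₀(13.8/2.3) = 101 − 15.56 = 85.44 dB SPL.
air handling unit: 69 − 20·log₁₀(28.8/2.3) = 69 − 21.95 = 47.05 dB SPL.
Σ 10^(L/10) = 3.498e+08 → L_total = 10·log₁₀(3.498e+08) = 85.44 dB SPL.

85.4 dB SPL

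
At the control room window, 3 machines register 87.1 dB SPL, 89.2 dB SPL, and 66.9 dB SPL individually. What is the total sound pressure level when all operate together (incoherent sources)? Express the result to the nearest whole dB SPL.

Incoherent sources combine by intensity addition: L_total = 10·log₁₀(Σ 10^(L_i/10)).
Σ 10^(L/10) = 10^(87.1/10) + 10^(89.2/10) + 10^(66.9/10) = 1.350e+09.
L_total = 10·log₁₀(1.350e+09) = 91.30 dB SPL.

91 dB SPL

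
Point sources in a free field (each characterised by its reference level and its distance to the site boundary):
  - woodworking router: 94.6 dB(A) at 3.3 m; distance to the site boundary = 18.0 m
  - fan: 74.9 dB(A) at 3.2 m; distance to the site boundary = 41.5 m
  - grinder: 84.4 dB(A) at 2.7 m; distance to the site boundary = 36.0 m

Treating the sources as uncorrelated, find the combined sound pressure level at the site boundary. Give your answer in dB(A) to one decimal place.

79.9 dB(A)

Propagate each source to the receiver with L = L_ref − 20·log₁₀(r/r_ref), then add intensities.
woodworking router: 94.6 − 20·log₁₀(18.0/3.3) = 94.6 − 14.74 = 79.86 dB(A).
fan: 74.9 − 20·log₁₀(41.5/3.2) = 74.9 − 22.26 = 52.64 dB(A).
grinder: 84.4 − 20·log₁₀(36.0/2.7) = 84.4 − 22.50 = 61.90 dB(A).
Σ 10^(L/10) = 9.867e+07 → L_total = 10·log₁₀(9.867e+07) = 79.94 dB(A).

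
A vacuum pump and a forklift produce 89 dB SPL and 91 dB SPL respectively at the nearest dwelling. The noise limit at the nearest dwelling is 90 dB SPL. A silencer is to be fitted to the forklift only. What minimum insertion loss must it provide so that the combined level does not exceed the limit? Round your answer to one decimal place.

7.9 dB

Everything except the forklift sums to 10^(89/10) = 7.943e+08 in linear terms, 89.00 dB SPL.
To meet 90 dB SPL overall, the treated forklift may contribute at most 10^(90/10) − 7.943e+08 = 2.057e+08, i.e. 83.13 dB SPL.
Required insertion loss = 91 − 83.13 = 7.87 dB.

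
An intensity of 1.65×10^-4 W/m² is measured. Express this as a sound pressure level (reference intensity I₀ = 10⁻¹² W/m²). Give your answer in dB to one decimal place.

L = 10·log₁₀(I/I₀) = 10·log₁₀(1.65×10^-4/10⁻¹²) = 10·log₁₀(1.65×10^8).
L = 10·(0.2175 + 8) = 82.17 dB.

82.2 dB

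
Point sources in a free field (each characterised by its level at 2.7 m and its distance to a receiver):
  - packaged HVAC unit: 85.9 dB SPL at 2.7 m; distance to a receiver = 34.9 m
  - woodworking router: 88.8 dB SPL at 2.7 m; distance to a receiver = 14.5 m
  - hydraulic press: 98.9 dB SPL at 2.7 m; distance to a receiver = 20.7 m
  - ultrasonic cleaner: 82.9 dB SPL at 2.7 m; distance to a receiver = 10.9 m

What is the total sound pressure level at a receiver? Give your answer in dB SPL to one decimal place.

Propagate each source to the receiver with L = L_ref − 20·log₁₀(r/r_ref), then add intensities.
packaged HVAC unit: 85.9 − 20·log₁₀(34.9/2.7) = 85.9 − 22.23 = 63.67 dB SPL.
woodworking router: 88.8 − 20·log₁₀(14.5/2.7) = 88.8 − 14.60 = 74.20 dB SPL.
hydraulic press: 98.9 − 20·log₁₀(20.7/2.7) = 98.9 − 17.69 = 81.21 dB SPL.
ultrasonic cleaner: 82.9 − 20·log₁₀(10.9/2.7) = 82.9 − 12.12 = 70.78 dB SPL.
Σ 10^(L/10) = 1.727e+08 → L_total = 10·log₁₀(1.727e+08) = 82.37 dB SPL.

82.4 dB SPL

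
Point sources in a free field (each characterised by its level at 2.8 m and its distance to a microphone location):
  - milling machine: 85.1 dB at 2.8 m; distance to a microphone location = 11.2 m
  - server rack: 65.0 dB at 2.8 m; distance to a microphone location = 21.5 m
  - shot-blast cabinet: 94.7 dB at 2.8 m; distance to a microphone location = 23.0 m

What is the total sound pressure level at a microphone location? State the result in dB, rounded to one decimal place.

78.1 dB

Apply inverse-square spreading to bring every level to the receiver, then sum 10^(L/10).
milling machine: 85.1 − 20·log₁₀(11.2/2.8) = 85.1 − 12.04 = 73.06 dB.
server rack: 65.0 − 20·log₁₀(21.5/2.8) = 65.0 − 17.71 = 47.29 dB.
shot-blast cabinet: 94.7 − 20·log₁₀(23.0/2.8) = 94.7 − 18.29 = 76.41 dB.
Σ 10^(L/10) = 6.402e+07 → L_total = 10·log₁₀(6.402e+07) = 78.06 dB.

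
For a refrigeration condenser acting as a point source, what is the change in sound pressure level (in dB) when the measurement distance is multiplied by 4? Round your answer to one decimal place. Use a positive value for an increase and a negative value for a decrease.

-12.0 dB

With spherical spreading the level changes by −20·log₁₀(r₂/r₁).
ΔL = −20·log₁₀(4) = -12.04 dB.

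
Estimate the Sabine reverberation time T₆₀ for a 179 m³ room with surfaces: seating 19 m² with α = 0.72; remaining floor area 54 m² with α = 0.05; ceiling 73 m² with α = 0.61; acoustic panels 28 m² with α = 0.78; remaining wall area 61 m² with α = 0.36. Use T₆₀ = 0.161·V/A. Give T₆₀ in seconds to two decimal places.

0.28 s

A = Σ Sᵢαᵢ = 19·0.72 + 54·0.05 + 73·0.61 + 28·0.78 + 61·0.36 = 104.71 m².
T₆₀ = 0.161 × 179 / 104.71 = 0.275 s.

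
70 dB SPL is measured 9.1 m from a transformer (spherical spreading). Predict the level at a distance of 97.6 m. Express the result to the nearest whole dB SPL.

Point-source attenuation: ΔL = 20·log₁₀(r₂/r₁) = 20·log₁₀(97.6/9.1) = 20.608 dB.
L₂ = 70 − 20·log₁₀(97.6/9.1) = 70 − 20.608 = 49.39 dB SPL.

49 dB SPL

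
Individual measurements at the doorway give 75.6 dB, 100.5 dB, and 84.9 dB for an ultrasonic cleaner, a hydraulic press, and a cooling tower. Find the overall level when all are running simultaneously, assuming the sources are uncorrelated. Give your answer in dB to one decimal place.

For uncorrelated sources the intensities add, so convert each level to linear form, sum, and take 10·log₁₀ of the total.
Σ 10^(L/10) = 10^(75.6/10) + 10^(100.5/10) + 10^(84.9/10) = 1.157e+10.
L_total = 10·log₁₀(1.157e+10) = 100.63 dB.

100.6 dB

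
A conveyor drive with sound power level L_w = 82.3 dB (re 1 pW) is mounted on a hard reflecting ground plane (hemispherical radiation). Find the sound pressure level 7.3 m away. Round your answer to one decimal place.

Free-field hemispherical radiation: L_p = L_w − 10·log₁₀(2π·r²), r = 7.3 m.
2π·r² = 334.8 m², 10·log₁₀ of that is 25.248 dB.
L_p = 82.3 − 25.248 = 57.05 dB.

57.1 dB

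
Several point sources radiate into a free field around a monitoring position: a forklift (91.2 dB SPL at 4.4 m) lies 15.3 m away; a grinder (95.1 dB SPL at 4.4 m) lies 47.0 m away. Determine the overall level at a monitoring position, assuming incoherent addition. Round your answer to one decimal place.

First find each source's level at the receiver (point-source: −20·log₁₀(r/r_ref)), then combine on an intensity basis.
forklift: 91.2 − 20·log₁₀(15.3/4.4) = 91.2 − 10.82 = 80.38 dB SPL.
grinder: 95.1 − 20·log₁₀(47.0/4.4) = 95.1 − 20.57 = 74.53 dB SPL.
Σ 10^(L/10) = 1.374e+08 → L_total = 10·log₁₀(1.374e+08) = 81.38 dB SPL.

81.4 dB SPL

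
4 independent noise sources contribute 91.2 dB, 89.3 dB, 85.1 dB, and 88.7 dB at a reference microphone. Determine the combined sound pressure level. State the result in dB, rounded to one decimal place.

95.1 dB

Incoherent sources combine by intensity addition: L_total = 10·log₁₀(Σ 10^(L_i/10)).
Σ 10^(L/10) = 10^(91.2/10) + 10^(89.3/10) + 10^(85.1/10) + 10^(88.7/10) = 3.234e+09.
L_total = 10·log₁₀(3.234e+09) = 95.10 dB.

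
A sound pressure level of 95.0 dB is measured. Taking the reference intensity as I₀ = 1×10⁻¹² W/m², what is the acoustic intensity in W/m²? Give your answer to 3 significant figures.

L = 10·log₁₀(I/I₀) ⇒ I = I₀·10^(L/10) = 10⁻¹² × 10^9.50.

0.00316 W/m²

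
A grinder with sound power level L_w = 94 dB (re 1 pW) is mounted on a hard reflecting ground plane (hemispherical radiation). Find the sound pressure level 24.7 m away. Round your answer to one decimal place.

58.2 dB

L_p = L_w − 10·log₁₀(2π·r²) with r = 24.7 m.
2π·r² = 3833 m², 10·log₁₀ of that is 35.836 dB.
L_p = 94 − 35.836 = 58.16 dB.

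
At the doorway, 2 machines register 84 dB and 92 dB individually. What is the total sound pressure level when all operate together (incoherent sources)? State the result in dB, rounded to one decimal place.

For uncorrelated sources the intensities add, so convert each level to linear form, sum, and take 10·log₁₀ of the total.
Σ 10^(L/10) = 10^(84/10) + 10^(92/10) = 1.836e+09.
L_total = 10·log₁₀(1.836e+09) = 92.64 dB.

92.6 dB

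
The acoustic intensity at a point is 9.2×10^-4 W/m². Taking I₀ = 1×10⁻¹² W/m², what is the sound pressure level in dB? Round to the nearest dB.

L = 10·log₁₀(I/I₀) = 10·log₁₀(9.2×10^-4/10⁻¹²) = 10·log₁₀(9.2×10^8).
L = 10·(0.9638 + 8) = 89.64 dB.

90 dB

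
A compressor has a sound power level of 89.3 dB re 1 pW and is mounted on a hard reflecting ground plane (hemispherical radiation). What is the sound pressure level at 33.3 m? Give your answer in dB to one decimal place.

The power spreads over a hemisphere of area 2π·r², so L_p = L_w − 10·log₁₀(2π·r²).
2π·r² = 6967 m², 10·log₁₀ of that is 38.431 dB.
L_p = 89.3 − 38.431 = 50.87 dB.

50.9 dB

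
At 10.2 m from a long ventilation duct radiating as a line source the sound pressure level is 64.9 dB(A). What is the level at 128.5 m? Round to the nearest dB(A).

54 dB(A)

Cylindrical spreading from a line source gives a 10·log₁₀(r₂/r₁) drop.
L₂ = 64.9 − 10·log₁₀(128.5/10.2) = 64.9 − 11.003 = 53.90 dB(A).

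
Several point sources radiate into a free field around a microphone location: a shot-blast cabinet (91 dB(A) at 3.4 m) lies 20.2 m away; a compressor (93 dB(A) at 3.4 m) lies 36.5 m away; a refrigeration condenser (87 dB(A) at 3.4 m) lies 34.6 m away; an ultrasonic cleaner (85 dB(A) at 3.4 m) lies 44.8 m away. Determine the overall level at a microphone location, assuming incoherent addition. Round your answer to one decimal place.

Apply inverse-square spreading to bring every level to the receiver, then sum 10^(L/10).
shot-blast cabinet: 91 − 20·log₁₀(20.2/3.4) = 91 − 15.48 = 75.52 dB(A).
compressor: 93 − 20·log₁₀(36.5/3.4) = 93 − 20.62 = 72.38 dB(A).
refrigeration condenser: 87 − 20·log₁₀(34.6/3.4) = 87 − 20.15 = 66.85 dB(A).
ultrasonic cleaner: 85 − 20·log₁₀(44.8/3.4) = 85 − 22.40 = 62.60 dB(A).
Σ 10^(L/10) = 5.964e+07 → L_total = 10·log₁₀(5.964e+07) = 77.76 dB(A).

77.8 dB(A)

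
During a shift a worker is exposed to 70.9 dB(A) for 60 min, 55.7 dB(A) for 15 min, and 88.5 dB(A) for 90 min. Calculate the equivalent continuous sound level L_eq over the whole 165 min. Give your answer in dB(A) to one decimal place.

85.9 dB(A)

L_eq = 10·log₁₀[(1/T)·Σ tᵢ·10^(Lᵢ/10)] with T = 165 min.
Σ tᵢ·10^(Lᵢ/10) = 60·10^(70.9/10) + 15·10^(55.7/10) + 90·10^(88.5/10) = 6.446e+10.
L_eq = 10·log₁₀(6.446e+10/165) = 85.92 dB(A).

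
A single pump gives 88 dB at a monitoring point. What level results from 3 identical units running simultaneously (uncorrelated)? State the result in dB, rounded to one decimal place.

L_total = L₁ + 10·log₁₀ N for N identical incoherent sources.
L_total = 88 + 10·log₁₀(3) = 88 + 4.771 = 92.77 dB.

92.8 dB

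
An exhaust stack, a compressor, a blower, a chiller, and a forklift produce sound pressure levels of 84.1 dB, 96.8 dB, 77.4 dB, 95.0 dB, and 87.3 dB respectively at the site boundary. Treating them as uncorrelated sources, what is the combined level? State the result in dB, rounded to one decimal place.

99.4 dB

For uncorrelated sources the intensities add, so convert each level to linear form, sum, and take 10·log₁₀ of the total.
Σ 10^(L/10) = 10^(84.1/10) + 10^(96.8/10) + 10^(77.4/10) + 10^(95.0/10) + 10^(87.3/10) = 8.798e+09.
L_total = 10·log₁₀(8.798e+09) = 99.44 dB.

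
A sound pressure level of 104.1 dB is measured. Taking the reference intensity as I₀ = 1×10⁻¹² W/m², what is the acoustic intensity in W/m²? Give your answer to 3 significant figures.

0.0257 W/m²

L = 10·log₁₀(I/I₀) ⇒ I = I₀·10^(L/10) = 10⁻¹² × 10^10.41.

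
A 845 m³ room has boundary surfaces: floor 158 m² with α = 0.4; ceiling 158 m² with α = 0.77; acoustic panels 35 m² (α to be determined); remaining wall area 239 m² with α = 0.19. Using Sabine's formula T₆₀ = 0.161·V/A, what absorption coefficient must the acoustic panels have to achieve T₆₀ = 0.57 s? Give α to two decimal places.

From T₆₀ = 0.161·V/A, the target T₆₀ = 0.57 s needs A = 0.161·845/0.57 = 238.68 m².
Absorption from the other surfaces = 158·0.4 + 158·0.77 + 239·0.19 = 230.27 m², so the acoustic panels must supply 8.41 m² over 35 m².
α = 8.41/35 = 0.240.

0.24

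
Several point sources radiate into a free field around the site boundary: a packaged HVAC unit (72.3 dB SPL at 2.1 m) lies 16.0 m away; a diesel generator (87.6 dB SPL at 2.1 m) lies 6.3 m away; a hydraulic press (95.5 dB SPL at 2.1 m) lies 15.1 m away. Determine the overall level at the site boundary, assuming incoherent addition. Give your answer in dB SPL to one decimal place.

First find each source's level at the receiver (point-source: −20·log₁₀(r/r_ref)), then combine on an intensity basis.
packaged HVAC unit: 72.3 − 20·log₁₀(16.0/2.1) = 72.3 − 17.64 = 54.66 dB SPL.
diesel generator: 87.6 − 20·log₁₀(6.3/2.1) = 87.6 − 9.54 = 78.06 dB SPL.
hydraulic press: 95.5 − 20·log₁₀(15.1/2.1) = 95.5 − 17.14 = 78.36 dB SPL.
Σ 10^(L/10) = 1.329e+08 → L_total = 10·log₁₀(1.329e+08) = 81.23 dB SPL.

81.2 dB SPL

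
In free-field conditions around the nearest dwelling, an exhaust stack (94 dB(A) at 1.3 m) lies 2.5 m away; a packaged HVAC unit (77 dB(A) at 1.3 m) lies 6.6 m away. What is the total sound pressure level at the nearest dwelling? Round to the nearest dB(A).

88 dB(A)

Apply inverse-square spreading to bring every level to the receiver, then sum 10^(L/10).
exhaust stack: 94 − 20·log₁₀(2.5/1.3) = 94 − 5.68 = 88.32 dB(A).
packaged HVAC unit: 77 − 20·log₁₀(6.6/1.3) = 77 − 14.11 = 62.89 dB(A).
Σ 10^(L/10) = 6.812e+08 → L_total = 10·log₁₀(6.812e+08) = 88.33 dB(A).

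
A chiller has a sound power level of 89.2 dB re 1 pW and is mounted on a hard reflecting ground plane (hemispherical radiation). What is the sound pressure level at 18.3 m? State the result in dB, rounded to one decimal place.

The power spreads over a hemisphere of area 2π·r², so L_p = L_w − 10·log₁₀(2π·r²).
2π·r² = 2104 m², 10·log₁₀ of that is 33.231 dB.
L_p = 89.2 − 33.231 = 55.97 dB.

56.0 dB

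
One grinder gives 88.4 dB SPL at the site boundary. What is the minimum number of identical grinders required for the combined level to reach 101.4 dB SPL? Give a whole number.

N identical sources give L₁ + 10·log₁₀ N, so require 10·log₁₀ N ≥ 101.4 − 88.4 = 13.0 dB.
N ≥ 10^(13.0/10) = 19.953, so N = 20.

20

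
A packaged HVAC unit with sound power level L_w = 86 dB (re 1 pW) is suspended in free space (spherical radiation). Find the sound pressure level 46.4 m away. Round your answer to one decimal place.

Free-field spherical radiation: L_p = L_w − 10·log₁₀(4π·r²), r = 46.4 m.
4π·r² = 2.705e+04 m², 10·log₁₀ of that is 44.322 dB.
L_p = 86 − 44.322 = 41.68 dB.

41.7 dB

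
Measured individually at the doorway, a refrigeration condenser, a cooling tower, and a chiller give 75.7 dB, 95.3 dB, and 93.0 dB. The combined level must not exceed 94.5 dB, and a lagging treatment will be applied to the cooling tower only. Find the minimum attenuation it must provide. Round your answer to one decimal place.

Everything except the cooling tower sums to 10^(75.7/10) + 10^(93.0/10) = 2.032e+09 in linear terms, 93.08 dB.
The limit corresponds to 10^(94.5/10) = 2.818e+09; subtracting the fixed part leaves 7.860e+08 for the cooling tower, i.e. 88.95 dB.
So the cooling tower must be reduced from 95.3 to 88.95 dB: IL = 6.35 dB.

6.3 dB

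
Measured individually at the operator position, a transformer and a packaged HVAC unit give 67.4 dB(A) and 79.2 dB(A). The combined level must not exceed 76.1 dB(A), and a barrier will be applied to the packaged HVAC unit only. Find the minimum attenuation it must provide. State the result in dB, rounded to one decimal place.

The untreated sources together contribute 10^(67.4/10) = 5.495e+06, i.e. 67.40 dB(A).
The limit corresponds to 10^(76.1/10) = 4.074e+07; subtracting the fixed part leaves 3.524e+07 for the packaged HVAC unit, i.e. 75.47 dB(A).
So the packaged HVAC unit must be reduced from 79.2 to 75.47 dB(A): IL = 3.73 dB.

3.7 dB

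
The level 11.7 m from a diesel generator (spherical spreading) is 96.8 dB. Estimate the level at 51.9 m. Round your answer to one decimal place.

Point-source attenuation: ΔL = 20·log₁₀(r₂/r₁) = 20·log₁₀(51.9/11.7) = 12.940 dB.
L₂ = 96.8 − 20·log₁₀(51.9/11.7) = 96.8 − 12.940 = 83.86 dB.

83.9 dB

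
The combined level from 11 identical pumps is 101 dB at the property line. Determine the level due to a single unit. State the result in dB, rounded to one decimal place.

For N identical incoherent sources L_total = L₁ + 10·log₁₀ N, so L₁ = 101 − 10·log₁₀(11) = 101 − 10.414.

90.6 dB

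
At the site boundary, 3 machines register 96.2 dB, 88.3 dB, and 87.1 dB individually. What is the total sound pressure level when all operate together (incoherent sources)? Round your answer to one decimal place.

For uncorrelated sources the intensities add, so convert each level to linear form, sum, and take 10·log₁₀ of the total.
Σ 10^(L/10) = 10^(96.2/10) + 10^(88.3/10) + 10^(87.1/10) = 5.358e+09.
L_total = 10·log₁₀(5.358e+09) = 97.29 dB.

97.3 dB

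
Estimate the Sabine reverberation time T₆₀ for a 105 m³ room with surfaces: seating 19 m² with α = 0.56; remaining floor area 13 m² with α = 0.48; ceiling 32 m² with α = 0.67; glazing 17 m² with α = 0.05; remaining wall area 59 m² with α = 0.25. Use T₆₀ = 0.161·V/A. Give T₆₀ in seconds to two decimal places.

0.31 s

Total absorption A = 19·0.56 + 13·0.48 + 32·0.67 + 17·0.05 + 59·0.25 = 53.92 m² sabins.
T₆₀ = 0.161·V/A = 0.161·105/53.92 = 0.314 s.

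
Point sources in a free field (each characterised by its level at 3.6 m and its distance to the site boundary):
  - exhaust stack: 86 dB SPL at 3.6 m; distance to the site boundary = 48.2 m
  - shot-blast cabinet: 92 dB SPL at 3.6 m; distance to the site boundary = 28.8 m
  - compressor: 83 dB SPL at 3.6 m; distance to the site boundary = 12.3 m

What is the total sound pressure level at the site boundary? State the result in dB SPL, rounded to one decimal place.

Apply inverse-square spreading to bring every level to the receiver, then sum 10^(L/10).
exhaust stack: 86 − 20·log₁₀(48.2/3.6) = 86 − 22.53 = 63.47 dB SPL.
shot-blast cabinet: 92 − 20·log₁₀(28.8/3.6) = 92 − 18.06 = 73.94 dB SPL.
compressor: 83 − 20·log₁₀(12.3/3.6) = 83 − 10.67 = 72.33 dB SPL.
Σ 10^(L/10) = 4.408e+07 → L_total = 10·log₁₀(4.408e+07) = 76.44 dB SPL.

76.4 dB SPL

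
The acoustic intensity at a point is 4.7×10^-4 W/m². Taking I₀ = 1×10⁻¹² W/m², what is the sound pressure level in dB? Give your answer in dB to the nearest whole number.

87 dB

I/I₀ = 4.7×10^-4/10⁻¹² = 4.7×10^8, and L = 10·log₁₀(I/I₀).
L = 10·(0.6721 + 8) = 86.72 dB.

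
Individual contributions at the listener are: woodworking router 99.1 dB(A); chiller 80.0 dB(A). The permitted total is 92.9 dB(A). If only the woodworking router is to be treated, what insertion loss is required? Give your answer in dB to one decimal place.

6.4 dB

The untreated sources together contribute 10^(80.0/10) = 1.000e+08, i.e. 80.00 dB(A).
The limit corresponds to 10^(92.9/10) = 1.950e+09; subtracting the fixed part leaves 1.850e+09 for the woodworking router, i.e. 92.67 dB(A).
Required insertion loss = 99.1 − 92.67 = 6.43 dB.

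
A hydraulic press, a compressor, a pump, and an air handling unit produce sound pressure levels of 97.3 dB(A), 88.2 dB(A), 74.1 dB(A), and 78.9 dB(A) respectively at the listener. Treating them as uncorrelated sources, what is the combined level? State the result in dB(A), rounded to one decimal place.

97.9 dB(A)

For uncorrelated sources the intensities add, so convert each level to linear form, sum, and take 10·log₁₀ of the total.
Σ 10^(L/10) = 10^(97.3/10) + 10^(88.2/10) + 10^(74.1/10) + 10^(78.9/10) = 6.134e+09.
L_total = 10·log₁₀(6.134e+09) = 97.88 dB(A).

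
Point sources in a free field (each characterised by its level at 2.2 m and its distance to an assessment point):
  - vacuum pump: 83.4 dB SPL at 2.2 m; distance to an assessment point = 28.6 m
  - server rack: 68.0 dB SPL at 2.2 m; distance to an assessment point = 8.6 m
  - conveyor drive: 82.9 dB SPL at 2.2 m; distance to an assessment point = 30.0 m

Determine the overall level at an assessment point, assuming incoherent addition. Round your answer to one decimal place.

64.4 dB SPL

Propagate each source to the receiver with L = L_ref − 20·log₁₀(r/r_ref), then add intensities.
vacuum pump: 83.4 − 20·log₁₀(28.6/2.2) = 83.4 − 22.28 = 61.12 dB SPL.
server rack: 68.0 − 20·log₁₀(8.6/2.2) = 68.0 − 11.84 = 56.16 dB SPL.
conveyor drive: 82.9 − 20·log₁₀(30.0/2.2) = 82.9 − 22.69 = 60.21 dB SPL.
Σ 10^(L/10) = 2.756e+06 → L_total = 10·log₁₀(2.756e+06) = 64.40 dB SPL.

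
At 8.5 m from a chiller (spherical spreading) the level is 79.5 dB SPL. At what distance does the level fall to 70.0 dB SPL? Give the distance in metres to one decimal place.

25.4 m

Point-source spreading drops the level by 20·log₁₀(r₂/r₁); inverting, r₂/r₁ = 10^(ΔL/20).
r₂ = 8.5·10^((79.5−70.0)/20) = 8.5·10^(9.5/20) = 25.38 m.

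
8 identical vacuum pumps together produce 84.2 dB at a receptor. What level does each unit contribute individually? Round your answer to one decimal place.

8 equal contributions raise the level by 10·log₁₀ 8 = 9.031 dB, so each unit alone gives 84.2 − 9.031.

75.2 dB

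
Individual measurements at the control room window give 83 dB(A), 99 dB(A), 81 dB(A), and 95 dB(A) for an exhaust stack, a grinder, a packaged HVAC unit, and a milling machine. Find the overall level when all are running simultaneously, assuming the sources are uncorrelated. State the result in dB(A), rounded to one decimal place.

100.6 dB(A)

For uncorrelated sources the intensities add, so convert each level to linear form, sum, and take 10·log₁₀ of the total.
Σ 10^(L/10) = 10^(83/10) + 10^(99/10) + 10^(81/10) + 10^(95/10) = 1.143e+10.
L_total = 10·log₁₀(1.143e+10) = 100.58 dB(A).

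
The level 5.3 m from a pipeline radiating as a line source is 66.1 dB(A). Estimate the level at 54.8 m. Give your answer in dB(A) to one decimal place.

56.0 dB(A)

Line-source attenuation: ΔL = 10·log₁₀(r₂/r₁) = 10·log₁₀(54.8/5.3) = 10.145 dB.
L₂ = 66.1 − 10·log₁₀(54.8/5.3) = 66.1 − 10.145 = 55.95 dB(A).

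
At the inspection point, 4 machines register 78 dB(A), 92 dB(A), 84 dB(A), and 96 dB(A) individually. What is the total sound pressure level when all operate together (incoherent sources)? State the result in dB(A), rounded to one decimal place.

For uncorrelated sources the intensities add, so convert each level to linear form, sum, and take 10·log₁₀ of the total.
Σ 10^(L/10) = 10^(78/10) + 10^(92/10) + 10^(84/10) + 10^(96/10) = 5.880e+09.
L_total = 10·log₁₀(5.880e+09) = 97.69 dB(A).

97.7 dB(A)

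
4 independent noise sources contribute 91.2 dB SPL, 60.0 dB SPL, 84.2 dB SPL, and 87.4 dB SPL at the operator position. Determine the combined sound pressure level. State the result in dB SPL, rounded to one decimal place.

Incoherent sources combine by intensity addition: L_total = 10·log₁₀(Σ 10^(L_i/10)).
Σ 10^(L/10) = 10^(91.2/10) + 10^(60.0/10) + 10^(84.2/10) + 10^(87.4/10) = 2.132e+09.
L_total = 10·log₁₀(2.132e+09) = 93.29 dB SPL.

93.3 dB SPL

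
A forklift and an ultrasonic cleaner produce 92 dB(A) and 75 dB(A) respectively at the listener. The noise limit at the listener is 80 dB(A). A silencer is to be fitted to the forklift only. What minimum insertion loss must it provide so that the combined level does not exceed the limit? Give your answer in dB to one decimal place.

13.7 dB

Fixed contribution from the other source: Σ 10^(L/10) = 10^(75/10) = 3.162e+07 (75.00 dB(A)).
The limit corresponds to 10^(80/10) = 1.000e+08; subtracting the fixed part leaves 6.838e+07 for the forklift, i.e. 78.35 dB(A).
Required insertion loss = 92 − 78.35 = 13.65 dB.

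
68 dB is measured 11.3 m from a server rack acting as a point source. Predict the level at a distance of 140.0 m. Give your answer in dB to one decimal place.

Spherical spreading from a point source gives a 20·log₁₀(r₂/r₁) drop.
L₂ = 68 − 20·log₁₀(140.0/11.3) = 68 − 21.861 = 46.14 dB.

46.1 dB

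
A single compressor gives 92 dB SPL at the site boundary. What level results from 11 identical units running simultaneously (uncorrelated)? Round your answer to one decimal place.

With 11 equal, uncorrelated contributions the intensity is 11× that of one unit, giving a rise of 10·log₁₀ 11.
L_total = 92 + 10·log₁₀(11) = 92 + 10.414 = 102.41 dB SPL.

102.4 dB SPL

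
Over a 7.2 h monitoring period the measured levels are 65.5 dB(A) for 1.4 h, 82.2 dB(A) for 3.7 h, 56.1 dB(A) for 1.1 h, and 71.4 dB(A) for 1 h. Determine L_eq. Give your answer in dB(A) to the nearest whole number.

L_eq = 10·log₁₀[(1/T)·Σ tᵢ·10^(Lᵢ/10)] with T = 7.2 h.
Σ tᵢ·10^(Lᵢ/10) = 1.4·10^(65.5/10) + 3.7·10^(82.2/10) + 1.1·10^(56.1/10) + 1·10^(71.4/10) = 6.333e+08.
L_eq = 10·log₁₀(6.333e+08/7.2) = 79.44 dB(A).

79 dB(A)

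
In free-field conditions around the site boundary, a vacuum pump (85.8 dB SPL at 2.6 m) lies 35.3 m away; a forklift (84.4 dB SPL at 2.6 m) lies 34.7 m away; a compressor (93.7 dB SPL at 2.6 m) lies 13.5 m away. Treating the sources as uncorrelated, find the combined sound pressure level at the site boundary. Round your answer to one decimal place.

79.6 dB SPL

Propagate each source to the receiver with L = L_ref − 20·log₁₀(r/r_ref), then add intensities.
vacuum pump: 85.8 − 20·log₁₀(35.3/2.6) = 85.8 − 22.66 = 63.14 dB SPL.
forklift: 84.4 − 20·log₁₀(34.7/2.6) = 84.4 − 22.51 = 61.89 dB SPL.
compressor: 93.7 − 20·log₁₀(13.5/2.6) = 93.7 − 14.31 = 79.39 dB SPL.
Σ 10^(L/10) = 9.056e+07 → L_total = 10·log₁₀(9.056e+07) = 79.57 dB SPL.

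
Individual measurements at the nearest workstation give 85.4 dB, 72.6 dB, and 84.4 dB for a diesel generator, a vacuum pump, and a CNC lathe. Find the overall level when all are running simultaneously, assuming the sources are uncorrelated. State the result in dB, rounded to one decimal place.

Incoherent sources combine by intensity addition: L_total = 10·log₁₀(Σ 10^(L_i/10)).
Σ 10^(L/10) = 10^(85.4/10) + 10^(72.6/10) + 10^(84.4/10) = 6.404e+08.
L_total = 10·log₁₀(6.404e+08) = 88.06 dB.

88.1 dB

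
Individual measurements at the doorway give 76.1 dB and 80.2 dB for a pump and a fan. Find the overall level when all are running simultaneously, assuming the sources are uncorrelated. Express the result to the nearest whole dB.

82 dB

Incoherent sources combine by intensity addition: L_total = 10·log₁₀(Σ 10^(L_i/10)).
Σ 10^(L/10) = 10^(76.1/10) + 10^(80.2/10) = 1.455e+08.
L_total = 10·log₁₀(1.455e+08) = 81.63 dB.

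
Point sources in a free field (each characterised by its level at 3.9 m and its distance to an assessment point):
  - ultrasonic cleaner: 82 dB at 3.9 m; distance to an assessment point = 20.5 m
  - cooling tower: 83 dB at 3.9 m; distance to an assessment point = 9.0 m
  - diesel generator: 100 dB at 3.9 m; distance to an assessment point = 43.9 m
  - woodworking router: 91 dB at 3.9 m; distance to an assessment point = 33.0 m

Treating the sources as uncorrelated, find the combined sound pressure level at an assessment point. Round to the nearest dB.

Propagate each source to the receiver with L = L_ref − 20·log₁₀(r/r_ref), then add intensities.
ultrasonic cleaner: 82 − 20·log₁₀(20.5/3.9) = 82 − 14.41 = 67.59 dB.
cooling tower: 83 − 20·log₁₀(9.0/3.9) = 83 − 7.26 = 75.74 dB.
diesel generator: 100 − 20·log₁₀(43.9/3.9) = 100 − 21.03 = 78.97 dB.
woodworking router: 91 − 20·log₁₀(33.0/3.9) = 91 − 18.55 = 72.45 dB.
Σ 10^(L/10) = 1.397e+08 → L_total = 10·log₁₀(1.397e+08) = 81.45 dB.

81 dB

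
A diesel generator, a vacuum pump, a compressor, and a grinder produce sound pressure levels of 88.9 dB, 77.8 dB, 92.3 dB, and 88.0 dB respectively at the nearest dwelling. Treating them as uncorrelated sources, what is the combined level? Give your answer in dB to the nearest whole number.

95 dB

For uncorrelated sources the intensities add, so convert each level to linear form, sum, and take 10·log₁₀ of the total.
Σ 10^(L/10) = 10^(88.9/10) + 10^(77.8/10) + 10^(92.3/10) + 10^(88.0/10) = 3.166e+09.
L_total = 10·log₁₀(3.166e+09) = 95.00 dB.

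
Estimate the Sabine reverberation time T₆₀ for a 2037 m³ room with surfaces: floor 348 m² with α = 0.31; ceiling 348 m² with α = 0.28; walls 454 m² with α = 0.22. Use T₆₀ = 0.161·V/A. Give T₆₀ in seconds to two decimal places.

Summing Sᵢαᵢ: 348·0.31 + 348·0.28 + 454·0.22 = 305.20 m².
T₆₀ = 0.161 × 2037 / 305.20 = 1.075 s.

1.07 s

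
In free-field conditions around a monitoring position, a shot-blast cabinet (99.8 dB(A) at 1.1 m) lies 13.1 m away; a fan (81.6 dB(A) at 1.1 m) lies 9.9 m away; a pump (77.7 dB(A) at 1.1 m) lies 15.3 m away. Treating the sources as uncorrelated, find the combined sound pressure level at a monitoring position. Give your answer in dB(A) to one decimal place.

Propagate each source to the receiver with L = L_ref − 20·log₁₀(r/r_ref), then add intensities.
shot-blast cabinet: 99.8 − 20·log₁₀(13.1/1.1) = 99.8 − 21.52 = 78.28 dB(A).
fan: 81.6 − 20·log₁₀(9.9/1.1) = 81.6 − 19.08 = 62.52 dB(A).
pump: 77.7 − 20·log₁₀(15.3/1.1) = 77.7 − 22.87 = 54.83 dB(A).
Σ 10^(L/10) = 6.942e+07 → L_total = 10·log₁₀(6.942e+07) = 78.42 dB(A).

78.4 dB(A)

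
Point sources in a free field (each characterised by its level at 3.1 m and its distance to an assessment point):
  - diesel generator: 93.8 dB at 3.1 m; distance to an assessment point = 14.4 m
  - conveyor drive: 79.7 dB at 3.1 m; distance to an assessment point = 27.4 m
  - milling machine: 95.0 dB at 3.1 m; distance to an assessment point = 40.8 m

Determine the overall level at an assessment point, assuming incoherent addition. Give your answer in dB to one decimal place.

81.2 dB

Apply inverse-square spreading to bring every level to the receiver, then sum 10^(L/10).
diesel generator: 93.8 − 20·log₁₀(14.4/3.1) = 93.8 − 13.34 = 80.46 dB.
conveyor drive: 79.7 − 20·log₁₀(27.4/3.1) = 79.7 − 18.93 = 60.77 dB.
milling machine: 95.0 − 20·log₁₀(40.8/3.1) = 95.0 − 22.39 = 72.61 dB.
Σ 10^(L/10) = 1.306e+08 → L_total = 10·log₁₀(1.306e+08) = 81.16 dB.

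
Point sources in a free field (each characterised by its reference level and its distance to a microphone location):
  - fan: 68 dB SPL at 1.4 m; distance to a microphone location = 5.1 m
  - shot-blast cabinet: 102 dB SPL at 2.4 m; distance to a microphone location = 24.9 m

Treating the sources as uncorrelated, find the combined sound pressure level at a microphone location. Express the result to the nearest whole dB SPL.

82 dB SPL

First find each source's level at the receiver (point-source: −20·log₁₀(r/r_ref)), then combine on an intensity basis.
fan: 68 − 20·log₁₀(5.1/1.4) = 68 − 11.23 = 56.77 dB SPL.
shot-blast cabinet: 102 − 20·log₁₀(24.9/2.4) = 102 − 20.32 = 81.68 dB SPL.
Σ 10^(L/10) = 1.477e+08 → L_total = 10·log₁₀(1.477e+08) = 81.69 dB SPL.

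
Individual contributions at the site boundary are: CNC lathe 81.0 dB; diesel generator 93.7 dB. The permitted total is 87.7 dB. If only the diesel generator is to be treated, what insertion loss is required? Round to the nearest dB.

The untreated sources together contribute 10^(81.0/10) = 1.259e+08, i.e. 81.00 dB.
To meet 87.7 dB overall, the treated diesel generator may contribute at most 10^(87.7/10) − 1.259e+08 = 4.630e+08, i.e. 86.66 dB.
So the diesel generator must be reduced from 93.7 to 86.66 dB: IL = 7.04 dB.

7 dB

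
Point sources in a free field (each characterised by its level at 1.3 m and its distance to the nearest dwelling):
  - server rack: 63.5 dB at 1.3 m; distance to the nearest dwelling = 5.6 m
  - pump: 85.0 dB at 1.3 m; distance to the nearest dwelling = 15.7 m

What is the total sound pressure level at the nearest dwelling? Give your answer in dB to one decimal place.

63.6 dB

Apply inverse-square spreading to bring every level to the receiver, then sum 10^(L/10).
server rack: 63.5 − 20·log₁₀(5.6/1.3) = 63.5 − 12.68 = 50.82 dB.
pump: 85.0 − 20·log₁₀(15.7/1.3) = 85.0 − 21.64 = 63.36 dB.
Σ 10^(L/10) = 2.289e+06 → L_total = 10·log₁₀(2.289e+06) = 63.60 dB.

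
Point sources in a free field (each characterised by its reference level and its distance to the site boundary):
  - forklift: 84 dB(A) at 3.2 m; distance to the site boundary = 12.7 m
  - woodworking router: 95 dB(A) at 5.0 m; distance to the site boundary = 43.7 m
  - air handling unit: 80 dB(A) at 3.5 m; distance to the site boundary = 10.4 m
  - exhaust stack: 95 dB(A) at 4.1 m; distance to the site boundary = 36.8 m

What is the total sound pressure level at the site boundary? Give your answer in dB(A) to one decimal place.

80.3 dB(A)

Apply inverse-square spreading to bring every level to the receiver, then sum 10^(L/10).
forklift: 84 − 20·log₁₀(12.7/3.2) = 84 − 11.97 = 72.03 dB(A).
woodworking router: 95 − 20·log₁₀(43.7/5.0) = 95 − 18.83 = 76.17 dB(A).
air handling unit: 80 − 20·log₁₀(10.4/3.5) = 80 − 9.46 = 70.54 dB(A).
exhaust stack: 95 − 20·log₁₀(36.8/4.1) = 95 − 19.06 = 75.94 dB(A).
Σ 10^(L/10) = 1.079e+08 → L_total = 10·log₁₀(1.079e+08) = 80.33 dB(A).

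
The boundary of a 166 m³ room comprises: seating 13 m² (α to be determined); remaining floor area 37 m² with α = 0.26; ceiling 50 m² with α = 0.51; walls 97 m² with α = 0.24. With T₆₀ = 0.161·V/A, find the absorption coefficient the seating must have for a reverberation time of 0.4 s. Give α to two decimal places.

0.65

A = 0.161·V/T₆₀ = 0.161·166/0.4 = 66.81 m² sabins.
Absorption from the other surfaces = 37·0.26 + 50·0.51 + 97·0.24 = 58.40 m², so the seating must supply 8.41 m² over 13 m².
α = 8.41/13 = 0.647.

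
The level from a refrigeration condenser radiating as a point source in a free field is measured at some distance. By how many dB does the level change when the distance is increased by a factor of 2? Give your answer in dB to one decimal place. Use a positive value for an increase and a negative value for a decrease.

A point source loses 6 dB per doubling of distance; generally ΔL = −20·log₁₀(r₂/r₁).
ΔL = −20·log₁₀(2) = -6.02 dB.

-6.0 dB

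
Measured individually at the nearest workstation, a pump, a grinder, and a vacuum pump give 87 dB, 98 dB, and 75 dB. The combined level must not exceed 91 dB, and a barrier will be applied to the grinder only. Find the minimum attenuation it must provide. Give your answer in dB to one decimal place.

Fixed contribution from the other sources: Σ 10^(L/10) = 10^(87/10) + 10^(75/10) = 5.328e+08 (87.27 dB).
To meet 91 dB overall, the treated grinder may contribute at most 10^(91/10) − 5.328e+08 = 7.261e+08, i.e. 88.61 dB.
Required insertion loss = 98 − 88.61 = 9.39 dB.

9.4 dB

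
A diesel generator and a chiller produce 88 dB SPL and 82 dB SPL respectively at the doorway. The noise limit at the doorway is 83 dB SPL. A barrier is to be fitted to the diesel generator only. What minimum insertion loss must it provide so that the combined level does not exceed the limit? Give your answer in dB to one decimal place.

Fixed contribution from the other source: Σ 10^(L/10) = 10^(82/10) = 1.585e+08 (82.00 dB SPL).
The limit corresponds to 10^(83/10) = 1.995e+08; subtracting the fixed part leaves 4.104e+07 for the diesel generator, i.e. 76.13 dB SPL.
Required insertion loss = 88 − 76.13 = 11.87 dB.

11.9 dB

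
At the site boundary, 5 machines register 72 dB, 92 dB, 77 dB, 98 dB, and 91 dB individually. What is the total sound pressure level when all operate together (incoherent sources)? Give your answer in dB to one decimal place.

99.6 dB

For uncorrelated sources the intensities add, so convert each level to linear form, sum, and take 10·log₁₀ of the total.
Σ 10^(L/10) = 10^(72/10) + 10^(92/10) + 10^(77/10) + 10^(98/10) + 10^(91/10) = 9.219e+09.
L_total = 10·log₁₀(9.219e+09) = 99.65 dB.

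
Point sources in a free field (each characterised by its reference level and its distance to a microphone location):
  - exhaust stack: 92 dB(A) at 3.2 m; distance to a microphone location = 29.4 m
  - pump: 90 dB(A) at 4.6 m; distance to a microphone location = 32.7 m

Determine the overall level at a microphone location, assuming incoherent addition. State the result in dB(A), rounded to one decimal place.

Propagate each source to the receiver with L = L_ref − 20·log₁₀(r/r_ref), then add intensities.
exhaust stack: 92 − 20·log₁₀(29.4/3.2) = 92 − 19.26 = 72.74 dB(A).
pump: 90 − 20·log₁₀(32.7/4.6) = 90 − 17.04 = 72.96 dB(A).
Σ 10^(L/10) = 3.856e+07 → L_total = 10·log₁₀(3.856e+07) = 75.86 dB(A).

75.9 dB(A)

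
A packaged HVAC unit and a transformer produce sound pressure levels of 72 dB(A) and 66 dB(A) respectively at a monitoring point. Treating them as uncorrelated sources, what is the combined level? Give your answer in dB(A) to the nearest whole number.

Incoherent sources combine by intensity addition: L_total = 10·log₁₀(Σ 10^(L_i/10)).
Σ 10^(L/10) = 10^(72/10) + 10^(66/10) = 1.983e+07.
L_total = 10·log₁₀(1.983e+07) = 72.97 dB(A).

73 dB(A)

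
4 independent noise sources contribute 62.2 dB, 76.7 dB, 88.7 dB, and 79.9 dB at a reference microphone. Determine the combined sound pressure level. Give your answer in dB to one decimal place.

89.5 dB

For uncorrelated sources the intensities add, so convert each level to linear form, sum, and take 10·log₁₀ of the total.
Σ 10^(L/10) = 10^(62.2/10) + 10^(76.7/10) + 10^(88.7/10) + 10^(79.9/10) = 8.875e+08.
L_total = 10·log₁₀(8.875e+08) = 89.48 dB.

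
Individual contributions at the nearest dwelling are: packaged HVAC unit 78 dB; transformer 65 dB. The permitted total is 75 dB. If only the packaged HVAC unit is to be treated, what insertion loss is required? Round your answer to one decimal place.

3.5 dB

The untreated sources together contribute 10^(65/10) = 3.162e+06, i.e. 65.00 dB.
The limit corresponds to 10^(75/10) = 3.162e+07; subtracting the fixed part leaves 2.846e+07 for the packaged HVAC unit, i.e. 74.54 dB.
Required insertion loss = 78 − 74.54 = 3.46 dB.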